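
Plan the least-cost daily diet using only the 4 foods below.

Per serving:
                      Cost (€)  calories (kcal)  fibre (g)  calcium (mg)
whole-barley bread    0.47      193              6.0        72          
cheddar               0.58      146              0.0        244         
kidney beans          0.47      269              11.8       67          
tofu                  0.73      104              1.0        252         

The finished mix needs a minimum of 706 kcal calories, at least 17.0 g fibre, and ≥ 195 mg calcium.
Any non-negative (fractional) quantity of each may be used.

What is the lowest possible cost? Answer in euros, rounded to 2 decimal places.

€1.26

This is a linear program. Let x1 = servings of whole-barley bread, x2 = servings of cheddar, x3 = servings of kidney beans, x4 = servings of tofu.
Minimize 0.47x1 + 0.58x2 + 0.47x3 + 0.73x4 s.t.:
  193x1 + 146x2 + 269x3 + 104x4 ≥ 706   (calories)
  6x1 + 11.8x3 + 1x4 ≥ 17   (fibre)
  72x1 + 244x2 + 67x3 + 252x4 ≥ 195   (calcium)
  x1, x2, x3, x4 ≥ 0.
At the optimum only cheddar, kidney beans are positive (whole-barley bread, tofu = 0). There the calories and calcium constraints are tight.
Solving gives x2 = 0.09226, x3 = 2.574.
Total cost: 0.58·0.09226 + 0.47·2.574 = 1.2633.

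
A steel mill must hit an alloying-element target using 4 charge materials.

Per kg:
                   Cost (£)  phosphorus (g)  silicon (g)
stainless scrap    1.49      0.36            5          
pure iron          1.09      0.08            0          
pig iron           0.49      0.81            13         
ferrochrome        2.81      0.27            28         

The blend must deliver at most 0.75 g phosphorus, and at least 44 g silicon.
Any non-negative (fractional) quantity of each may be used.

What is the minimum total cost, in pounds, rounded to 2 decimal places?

£4.03

Set it up as a linear program. Let x1 = kg of stainless scrap, x2 = kg of pure iron, x3 = kg of pig iron, x4 = kg of ferrochrome.
min 1.49x1 + 1.09x2 + 0.49x3 + 2.81x4 with:
  0.36x1 + 0.08x2 + 0.81x3 + 0.27x4 ≤ 0.75   (phosphorus)
  5x1 + 13x3 + 28x4 ≥ 44   (silicon)
  x1, x2, x3, x4 ≥ 0.
The minimum-cost mix takes nothing from stainless scrap, pure iron — only pig iron, ferrochrome. There the phosphorus and silicon constraints are tight.
So pig iron = 0.4757 kg, ferrochrome = 1.351 kg.
Objective = 0.49·0.4757 + 2.81·1.351 = 4.0294.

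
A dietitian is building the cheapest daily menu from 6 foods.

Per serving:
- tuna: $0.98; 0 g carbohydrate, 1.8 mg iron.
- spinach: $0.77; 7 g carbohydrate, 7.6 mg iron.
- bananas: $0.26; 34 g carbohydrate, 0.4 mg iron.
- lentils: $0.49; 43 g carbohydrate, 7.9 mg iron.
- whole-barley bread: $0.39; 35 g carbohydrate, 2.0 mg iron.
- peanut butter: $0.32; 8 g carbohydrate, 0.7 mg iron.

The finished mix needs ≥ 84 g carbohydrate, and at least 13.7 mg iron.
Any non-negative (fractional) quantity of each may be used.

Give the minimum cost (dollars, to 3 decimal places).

$0.919

Let x1 = servings of tuna, x2 = servings of spinach, x3 = servings of bananas, x4 = servings of lentils, x5 = servings of whole-barley bread, x6 = servings of peanut butter.
Minimize 0.98x1 + 0.77x2 + 0.26x3 + 0.49x4 + 0.39x5 + 0.32x6 s.t.:
  7x2 + 34x3 + 43x4 + 35x5 + 8x6 ≥ 84   (carbohydrate)
  1.8x1 + 7.6x2 + 0.4x3 + 7.9x4 + 2x5 + 0.7x6 ≥ 13.7   (iron)
  x1, x2, x3, x4, x5, x6 ≥ 0.
The cheapest feasible vertex uses only bananas, lentils; tuna, spinach, whole-barley bread, peanut butter are not used. The carbohydrate and iron requirements are met with equality.
Optimal quantities: bananas = 0.2963 servings, lentils = 1.719 servings.
Objective = 0.26·0.2963 + 0.49·1.719 = 0.91935.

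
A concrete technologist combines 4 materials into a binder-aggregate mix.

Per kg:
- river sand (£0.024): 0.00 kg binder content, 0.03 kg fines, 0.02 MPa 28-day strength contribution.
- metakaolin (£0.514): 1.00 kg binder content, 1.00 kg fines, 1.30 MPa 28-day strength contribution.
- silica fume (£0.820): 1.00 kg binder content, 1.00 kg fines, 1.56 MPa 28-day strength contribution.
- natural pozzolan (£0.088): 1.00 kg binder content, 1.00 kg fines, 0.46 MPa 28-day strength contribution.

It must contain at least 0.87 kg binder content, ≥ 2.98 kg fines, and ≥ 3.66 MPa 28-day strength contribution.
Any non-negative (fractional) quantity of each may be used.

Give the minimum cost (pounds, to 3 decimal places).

Treat it as an LP. Let x1 = kg of river sand, x2 = kg of metakaolin, x3 = kg of silica fume, x4 = kg of natural pozzolan.
Minimize 0.024x1 + 0.514x2 + 0.82x3 + 0.088x4 subject to:
  1x2 + 1x3 + 1x4 ≥ 0.87   (binder content)
  0.03x1 + 1x2 + 1x3 + 1x4 ≥ 2.98   (fines)
  0.02x1 + 1.3x2 + 1.56x3 + 0.46x4 ≥ 3.66   (28-day strength contribution)
  x1, x2, x3, x4 ≥ 0.
The minimum-cost mix takes nothing from river sand, metakaolin, silica fume — only natural pozzolan. Binding constraint: 28-day strength contribution.
That vertex is x4 = 7.957.
Hence cost = 0.088·7.957 = £0.70022.

£0.700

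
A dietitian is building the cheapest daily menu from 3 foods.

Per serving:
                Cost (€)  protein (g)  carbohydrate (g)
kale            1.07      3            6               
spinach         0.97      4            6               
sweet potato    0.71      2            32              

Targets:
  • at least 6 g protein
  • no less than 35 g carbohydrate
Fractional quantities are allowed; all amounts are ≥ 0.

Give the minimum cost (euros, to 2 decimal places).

€1.66

Let x1 = servings of kale, x2 = servings of spinach, x3 = servings of sweet potato.
min 1.07x1 + 0.97x2 + 0.71x3 with:
  3x1 + 4x2 + 2x3 ≥ 6   (protein)
  6x1 + 6x2 + 32x3 ≥ 35   (carbohydrate)
  x1, x2, x3 ≥ 0.
The cheapest feasible vertex uses only spinach, sweet potato; kale is not used. There the protein and carbohydrate constraints are tight.
So spinach = 1.052 servings, sweet potato = 0.8966 servings.
Objective = 0.97·1.052 + 0.71·0.8966 = 1.6570.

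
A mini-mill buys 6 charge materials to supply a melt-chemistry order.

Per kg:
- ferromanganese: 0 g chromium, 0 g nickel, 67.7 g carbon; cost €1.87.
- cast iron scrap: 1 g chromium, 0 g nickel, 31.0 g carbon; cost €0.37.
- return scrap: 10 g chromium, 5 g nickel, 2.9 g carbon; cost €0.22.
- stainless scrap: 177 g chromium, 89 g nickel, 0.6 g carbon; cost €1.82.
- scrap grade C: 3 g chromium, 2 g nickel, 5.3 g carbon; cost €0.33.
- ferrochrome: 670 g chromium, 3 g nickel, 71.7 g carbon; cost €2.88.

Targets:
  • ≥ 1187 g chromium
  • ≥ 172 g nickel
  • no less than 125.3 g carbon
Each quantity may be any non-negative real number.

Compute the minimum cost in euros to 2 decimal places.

€7.49

This is a linear program. Let x1 = kg of ferromanganese, x2 = kg of cast iron scrap, x3 = kg of return scrap, x4 = kg of stainless scrap, x5 = kg of scrap grade C, x6 = kg of ferrochrome.
Minimize 1.87x1 + 0.37x2 + 0.22x3 + 1.82x4 + 0.33x5 + 2.88x6 subject to:
  1x2 + 10x3 + 177x4 + 3x5 + 670x6 ≥ 1187   (chromium)
  5x3 + 89x4 + 2x5 + 3x6 ≥ 172   (nickel)
  67.7x1 + 31x2 + 2.9x3 + 0.6x4 + 5.3x5 + 71.7x6 ≥ 125.3   (carbon)
  x1, x2, x3, x4, x5, x6 ≥ 0.
The cheapest feasible vertex uses only cast iron scrap, stainless scrap, ferrochrome; ferromanganese, return scrap, scrap grade C are not used. The chromium, nickel, carbon requirements are met with equality.
That vertex is x2 = 1.066, x4 = 1.89, x6 = 1.271.
Hence cost = 0.37·1.066 + 1.82·1.89 + 2.88·1.271 = €7.4947.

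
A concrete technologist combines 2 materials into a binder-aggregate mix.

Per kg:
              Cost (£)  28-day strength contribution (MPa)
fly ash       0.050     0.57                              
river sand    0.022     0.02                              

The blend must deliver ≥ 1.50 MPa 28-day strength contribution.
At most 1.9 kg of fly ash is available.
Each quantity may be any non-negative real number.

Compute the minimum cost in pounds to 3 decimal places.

£0.554

This is a linear program. Let x1 = kg of fly ash, x2 = kg of river sand.
min 0.05x1 + 0.022x2 subject to:
  0.57x1 + 0.02x2 ≥ 1.5   (28-day strength contribution)
  x1 ≤ 1.9
  x1, x2 ≥ 0.
Both inputs are positive at the optimum. The 28-day strength contribution and the fly ash cap requirements are met with equality.
That vertex is x1 = 1.9, x2 = 20.85.
Hence cost = 0.05·1.9 + 0.022·20.85 = £0.55370.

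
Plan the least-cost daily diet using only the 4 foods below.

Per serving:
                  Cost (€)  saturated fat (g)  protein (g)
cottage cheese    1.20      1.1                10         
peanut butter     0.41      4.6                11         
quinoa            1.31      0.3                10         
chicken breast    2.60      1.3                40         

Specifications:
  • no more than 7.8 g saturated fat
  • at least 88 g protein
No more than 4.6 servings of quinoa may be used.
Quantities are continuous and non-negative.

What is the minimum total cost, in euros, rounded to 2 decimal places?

Let x1 = servings of cottage cheese, x2 = servings of peanut butter, x3 = servings of quinoa, x4 = servings of chicken breast.
Minimize 1.2x1 + 0.41x2 + 1.31x3 + 2.6x4 s.t.:
  1.1x1 + 4.6x2 + 0.3x3 + 1.3x4 ≤ 7.8   (saturated fat)
  10x1 + 11x2 + 10x3 + 40x4 ≥ 88   (protein)
  x3 ≤ 4.6
  x1, x2, x3, x4 ≥ 0.
The minimum-cost mix takes nothing from cottage cheese, quinoa — only peanut butter, chicken breast. The saturated fat and protein requirements are met with equality.
So peanut butter = 1.1644 servings, chicken breast = 1.8798 servings.
Cost = 0.41·1.1644 + 2.6·1.8798 = 5.3649.

€5.36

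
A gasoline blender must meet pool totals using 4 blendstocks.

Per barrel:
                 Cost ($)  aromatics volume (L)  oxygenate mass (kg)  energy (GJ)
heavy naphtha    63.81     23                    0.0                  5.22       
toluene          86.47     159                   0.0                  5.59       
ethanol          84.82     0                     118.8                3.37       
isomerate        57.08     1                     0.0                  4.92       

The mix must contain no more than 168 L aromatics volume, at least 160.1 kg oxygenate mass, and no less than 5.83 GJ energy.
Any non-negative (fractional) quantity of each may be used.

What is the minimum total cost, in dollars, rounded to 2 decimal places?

$129.26

Set it up as a linear program. Let x1 = barrels of heavy naphtha, x2 = barrels of toluene, x3 = barrels of ethanol, x4 = barrels of isomerate.
Minimize 63.81x1 + 86.47x2 + 84.82x3 + 57.08x4 s.t.:
  23x1 + 159x2 + 1x4 ≤ 168   (aromatics volume)
  118.8x3 ≥ 160.1   (oxygenate mass)
  5.22x1 + 5.59x2 + 3.37x3 + 4.92x4 ≥ 5.83   (energy)
  x1, x2, x3, x4 ≥ 0.
The cheapest feasible vertex uses only ethanol, isomerate; heavy naphtha, toluene are not used. The oxygenate mass and energy requirements are met with equality.
Solving gives x3 = 1.347643, x4 = 0.2618786.
Objective = 84.82·1.347643 + 57.08·0.2618786 = 129.2551.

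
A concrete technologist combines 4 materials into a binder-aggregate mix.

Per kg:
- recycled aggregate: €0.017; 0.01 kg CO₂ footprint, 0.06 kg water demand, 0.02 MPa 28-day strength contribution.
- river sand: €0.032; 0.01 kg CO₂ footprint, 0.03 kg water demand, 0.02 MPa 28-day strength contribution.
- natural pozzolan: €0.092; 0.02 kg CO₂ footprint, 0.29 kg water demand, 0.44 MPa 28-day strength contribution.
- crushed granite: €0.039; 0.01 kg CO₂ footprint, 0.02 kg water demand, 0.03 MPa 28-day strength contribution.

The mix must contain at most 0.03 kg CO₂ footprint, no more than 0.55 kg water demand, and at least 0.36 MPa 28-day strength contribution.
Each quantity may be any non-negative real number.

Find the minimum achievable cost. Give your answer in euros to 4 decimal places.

€0.0753

Let x1 = kg of recycled aggregate, x2 = kg of river sand, x3 = kg of natural pozzolan, x4 = kg of crushed granite.
Minimise 0.017x1 + 0.032x2 + 0.092x3 + 0.039x4 subject to:
  0.01x1 + 0.01x2 + 0.02x3 + 0.01x4 ≤ 0.03   (CO₂ footprint)
  0.06x1 + 0.03x2 + 0.29x3 + 0.02x4 ≤ 0.55   (water demand)
  0.02x1 + 0.02x2 + 0.44x3 + 0.03x4 ≥ 0.36   (28-day strength contribution)
  x1, x2, x3, x4 ≥ 0.
The minimum-cost mix takes nothing from recycled aggregate, river sand, crushed granite — only natural pozzolan. The 28-day strength contribution requirement is met with equality.
That vertex is x3 = 0.8182.
Hence cost = 0.092·0.8182 = €0.075274.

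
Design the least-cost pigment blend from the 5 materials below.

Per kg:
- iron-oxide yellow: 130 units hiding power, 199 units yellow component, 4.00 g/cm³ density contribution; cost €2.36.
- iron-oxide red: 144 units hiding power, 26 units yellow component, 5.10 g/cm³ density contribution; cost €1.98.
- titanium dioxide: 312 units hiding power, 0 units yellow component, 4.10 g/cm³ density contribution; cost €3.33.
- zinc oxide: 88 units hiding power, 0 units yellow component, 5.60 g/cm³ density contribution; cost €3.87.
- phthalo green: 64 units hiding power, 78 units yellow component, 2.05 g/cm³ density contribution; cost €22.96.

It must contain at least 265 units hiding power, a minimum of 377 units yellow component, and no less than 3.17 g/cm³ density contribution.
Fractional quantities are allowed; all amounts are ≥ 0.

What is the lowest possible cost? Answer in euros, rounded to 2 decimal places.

Let x1 = kg of iron-oxide yellow, x2 = kg of iron-oxide red, x3 = kg of titanium dioxide, x4 = kg of zinc oxide, x5 = kg of phthalo green.
Minimize 2.36x1 + 1.98x2 + 3.33x3 + 3.87x4 + 22.96x5 subject to:
  130x1 + 144x2 + 312x3 + 88x4 + 64x5 ≥ 265   (hiding power)
  199x1 + 26x2 + 78x5 ≥ 377   (yellow component)
  4x1 + 5.1x2 + 4.1x3 + 5.6x4 + 2.05x5 ≥ 3.17   (density contribution)
  x1, x2, x3, x4, x5 ≥ 0.
The optimal basis is {iron-oxide yellow, titanium dioxide}; iron-oxide red, zinc oxide, phthalo green drop out. There the hiding power and yellow component constraints are tight.
Solving gives x1 = 1.894, x3 = 0.06.
Cost = 2.36·1.894 + 3.33·0.06 = 4.6696.

€4.67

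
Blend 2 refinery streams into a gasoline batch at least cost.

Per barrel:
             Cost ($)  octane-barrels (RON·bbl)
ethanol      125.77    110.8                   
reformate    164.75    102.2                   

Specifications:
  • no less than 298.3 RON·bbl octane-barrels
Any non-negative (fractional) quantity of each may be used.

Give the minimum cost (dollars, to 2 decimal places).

Let x1 = barrels of ethanol, x2 = barrels of reformate.
Minimize 125.77x1 + 164.75x2 with:
  110.8x1 + 102.2x2 ≥ 298.3   (octane-barrels)
  x1, x2 ≥ 0.
The optimal basis is {ethanol}; reformate drops out. There the octane-barrels constraint is tight.
Solving gives x1 = 2.6922.
Objective = 125.77·2.6922 = 338.5980.

$338.60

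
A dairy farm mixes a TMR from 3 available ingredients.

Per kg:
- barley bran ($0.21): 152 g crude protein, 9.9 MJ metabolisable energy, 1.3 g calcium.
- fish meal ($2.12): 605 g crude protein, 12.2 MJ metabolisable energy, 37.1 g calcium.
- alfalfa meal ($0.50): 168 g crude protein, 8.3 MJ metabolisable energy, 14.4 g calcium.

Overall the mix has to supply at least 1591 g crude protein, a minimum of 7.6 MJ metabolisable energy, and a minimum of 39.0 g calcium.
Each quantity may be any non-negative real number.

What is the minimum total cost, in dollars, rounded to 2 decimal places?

This is a linear program. Let x1 = kg of barley bran, x2 = kg of fish meal, x3 = kg of alfalfa meal.
Minimize 0.21x1 + 2.12x2 + 0.5x3 subject to:
  152x1 + 605x2 + 168x3 ≥ 1591   (crude protein)
  9.9x1 + 12.2x2 + 8.3x3 ≥ 7.6   (metabolisable energy)
  1.3x1 + 37.1x2 + 14.4x3 ≥ 39   (calcium)
  x1, x2, x3 ≥ 0.
The minimum-cost mix takes nothing from fish meal — only barley bran, alfalfa meal. The crude protein and calcium requirements are met with equality.
So barley bran = 8.302 kg, alfalfa meal = 1.959 kg.
Objective = 0.21·8.302 + 0.5·1.959 = 2.7229.

$2.72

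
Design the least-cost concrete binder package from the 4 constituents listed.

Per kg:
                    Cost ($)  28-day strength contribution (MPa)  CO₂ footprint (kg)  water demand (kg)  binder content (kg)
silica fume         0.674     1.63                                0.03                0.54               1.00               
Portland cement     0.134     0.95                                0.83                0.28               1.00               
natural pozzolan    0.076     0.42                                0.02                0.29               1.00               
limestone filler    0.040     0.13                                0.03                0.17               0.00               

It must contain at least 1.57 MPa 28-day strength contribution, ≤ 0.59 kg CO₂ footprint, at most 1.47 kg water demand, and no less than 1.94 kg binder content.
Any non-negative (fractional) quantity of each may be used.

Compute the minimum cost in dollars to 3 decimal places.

$0.259

Let x1 = kg of silica fume, x2 = kg of Portland cement, x3 = kg of natural pozzolan, x4 = kg of limestone filler.
Minimise 0.674x1 + 0.134x2 + 0.076x3 + 0.04x4 subject to:
  1.63x1 + 0.95x2 + 0.42x3 + 0.13x4 ≥ 1.57   (28-day strength contribution)
  0.03x1 + 0.83x2 + 0.02x3 + 0.03x4 ≤ 0.59   (CO₂ footprint)
  0.54x1 + 0.28x2 + 0.29x3 + 0.17x4 ≤ 1.47   (water demand)
  1x1 + 1x2 + 1x3 ≥ 1.94   (binder content)
  x1, x2, x3, x4 ≥ 0.
The optimal basis is {Portland cement, natural pozzolan}; silica fume, limestone filler drop out. The 28-day strength contribution and CO₂ footprint requirements are met with equality.
That vertex is x2 = 0.6566, x3 = 2.253.
Hence cost = 0.134·0.6566 + 0.076·2.253 = $0.25921.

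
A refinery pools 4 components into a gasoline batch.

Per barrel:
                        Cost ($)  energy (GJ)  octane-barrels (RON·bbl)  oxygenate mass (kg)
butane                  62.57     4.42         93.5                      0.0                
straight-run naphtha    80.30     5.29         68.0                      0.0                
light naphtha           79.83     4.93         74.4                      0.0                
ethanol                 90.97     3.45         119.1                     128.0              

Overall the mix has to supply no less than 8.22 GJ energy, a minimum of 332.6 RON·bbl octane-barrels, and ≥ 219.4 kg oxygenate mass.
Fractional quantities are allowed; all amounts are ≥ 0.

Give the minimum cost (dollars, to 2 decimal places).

Set it up as a linear program. Let x1 = barrels of butane, x2 = barrels of straight-run naphtha, x3 = barrels of light naphtha, x4 = barrels of ethanol.
Minimize 62.57x1 + 80.3x2 + 79.83x3 + 90.97x4 subject to:
  4.42x1 + 5.29x2 + 4.93x3 + 3.45x4 ≥ 8.22   (energy)
  93.5x1 + 68x2 + 74.4x3 + 119.1x4 ≥ 332.6   (octane-barrels)
  128x4 ≥ 219.4   (oxygenate mass)
  x1, x2, x3, x4 ≥ 0.
At the optimum only butane, ethanol are positive (straight-run naphtha, light naphtha = 0). The octane-barrels and oxygenate mass requirements are met with equality.
So butane = 1.374 barrels, ethanol = 1.714 barrels.
Total cost: 62.57·1.374 + 90.97·1.714 = 241.8938.

$241.89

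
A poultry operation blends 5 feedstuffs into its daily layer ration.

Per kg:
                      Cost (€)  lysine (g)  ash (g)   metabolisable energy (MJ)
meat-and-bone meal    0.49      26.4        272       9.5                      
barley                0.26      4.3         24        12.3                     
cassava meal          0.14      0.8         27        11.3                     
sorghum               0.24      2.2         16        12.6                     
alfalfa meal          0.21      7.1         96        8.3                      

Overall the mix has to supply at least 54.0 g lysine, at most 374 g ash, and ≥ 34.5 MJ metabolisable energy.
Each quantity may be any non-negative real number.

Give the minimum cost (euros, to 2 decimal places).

Set it up as a linear program. Let x1 = kg of meat-and-bone meal, x2 = kg of barley, x3 = kg of cassava meal, x4 = kg of sorghum, x5 = kg of alfalfa meal.
min 0.49x1 + 0.26x2 + 0.14x3 + 0.24x4 + 0.21x5 with:
  26.4x1 + 4.3x2 + 0.8x3 + 2.2x4 + 7.1x5 ≥ 54   (lysine)
  272x1 + 24x2 + 27x3 + 16x4 + 96x5 ≤ 374   (ash)
  9.5x1 + 12.3x2 + 11.3x3 + 12.6x4 + 8.3x5 ≥ 34.5   (metabolisable energy)
  x1, x2, x3, x4, x5 ≥ 0.
At the optimum only meat-and-bone meal, barley are positive (cassava meal, sorghum, alfalfa meal = 0). There the lysine and ash constraints are tight.
Solving gives x1 = 0.5825, x2 = 8.982.
Objective = 0.49·0.5825 + 0.26·8.982 = 2.6207.

€2.62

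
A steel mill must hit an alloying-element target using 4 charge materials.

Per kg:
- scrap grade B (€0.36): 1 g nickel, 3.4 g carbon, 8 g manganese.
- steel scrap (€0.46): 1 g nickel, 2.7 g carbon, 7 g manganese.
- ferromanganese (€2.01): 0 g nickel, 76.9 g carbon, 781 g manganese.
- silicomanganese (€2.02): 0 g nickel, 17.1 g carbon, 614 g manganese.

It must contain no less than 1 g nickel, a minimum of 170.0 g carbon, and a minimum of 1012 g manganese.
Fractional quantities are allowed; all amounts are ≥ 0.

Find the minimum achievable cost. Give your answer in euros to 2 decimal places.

€4.71

Let x1 = kg of scrap grade B, x2 = kg of steel scrap, x3 = kg of ferromanganese, x4 = kg of silicomanganese.
min 0.36x1 + 0.46x2 + 2.01x3 + 2.02x4 with:
  1x1 + 1x2 ≥ 1   (nickel)
  3.4x1 + 2.7x2 + 76.9x3 + 17.1x4 ≥ 170   (carbon)
  8x1 + 7x2 + 781x3 + 614x4 ≥ 1012   (manganese)
  x1, x2, x3, x4 ≥ 0.
The minimum-cost mix takes nothing from steel scrap, silicomanganese — only scrap grade B, ferromanganese. Binding constraints: nickel and carbon.
That vertex is x1 = 1, x3 = 2.166.
Objective = 0.36·1 + 2.01·2.166 = 4.7137.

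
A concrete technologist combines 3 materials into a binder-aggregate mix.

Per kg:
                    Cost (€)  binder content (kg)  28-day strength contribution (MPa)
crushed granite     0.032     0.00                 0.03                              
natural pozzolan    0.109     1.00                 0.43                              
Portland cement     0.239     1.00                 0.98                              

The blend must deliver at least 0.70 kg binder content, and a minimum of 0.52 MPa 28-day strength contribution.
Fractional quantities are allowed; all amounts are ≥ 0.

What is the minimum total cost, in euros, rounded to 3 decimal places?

€0.128

Let x1 = kg of crushed granite, x2 = kg of natural pozzolan, x3 = kg of Portland cement.
Minimise 0.032x1 + 0.109x2 + 0.239x3 subject to:
  1x2 + 1x3 ≥ 0.7   (binder content)
  0.03x1 + 0.43x2 + 0.98x3 ≥ 0.52   (28-day strength contribution)
  x1, x2, x3 ≥ 0.
The optimal basis is {natural pozzolan, Portland cement}; crushed granite drops out. Binding constraints: binder content and 28-day strength contribution.
That vertex is x2 = 0.3018, x3 = 0.3982.
Objective = 0.109·0.3018 + 0.239·0.3982 = 0.12807.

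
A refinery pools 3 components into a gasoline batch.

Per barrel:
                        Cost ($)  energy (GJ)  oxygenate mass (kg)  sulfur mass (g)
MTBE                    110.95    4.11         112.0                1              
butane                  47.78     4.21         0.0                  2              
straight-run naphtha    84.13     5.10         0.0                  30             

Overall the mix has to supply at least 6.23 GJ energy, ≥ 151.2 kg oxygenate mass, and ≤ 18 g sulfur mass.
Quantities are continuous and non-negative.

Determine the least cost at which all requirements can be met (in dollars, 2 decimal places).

Let x1 = barrels of MTBE, x2 = barrels of butane, x3 = barrels of straight-run naphtha.
Minimize 110.95x1 + 47.78x2 + 84.13x3 subject to:
  4.11x1 + 4.21x2 + 5.1x3 ≥ 6.23   (energy)
  112x1 ≥ 151.2   (oxygenate mass)
  1x1 + 2x2 + 30x3 ≤ 18   (sulfur mass)
  x1, x2, x3 ≥ 0.
The optimal basis is {MTBE, butane}; straight-run naphtha drops out. The energy and oxygenate mass requirements are met with equality.
So MTBE = 1.35 barrels, butane = 0.1619 barrels.
Objective = 110.95·1.35 + 47.78·0.1619 = 157.5181.

$157.52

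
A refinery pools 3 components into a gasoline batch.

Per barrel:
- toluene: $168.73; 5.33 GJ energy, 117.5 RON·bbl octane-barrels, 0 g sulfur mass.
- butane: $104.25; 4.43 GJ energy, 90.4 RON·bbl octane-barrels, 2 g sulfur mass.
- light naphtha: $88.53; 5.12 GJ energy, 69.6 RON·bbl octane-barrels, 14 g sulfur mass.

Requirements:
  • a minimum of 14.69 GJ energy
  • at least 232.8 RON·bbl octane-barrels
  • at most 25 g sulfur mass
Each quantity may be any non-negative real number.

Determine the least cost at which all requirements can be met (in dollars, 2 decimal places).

$295.48

Set it up as a linear program. Let x1 = barrels of toluene, x2 = barrels of butane, x3 = barrels of light naphtha.
Minimize 168.73x1 + 104.25x2 + 88.53x3 with:
  5.33x1 + 4.43x2 + 5.12x3 ≥ 14.69   (energy)
  117.5x1 + 90.4x2 + 69.6x3 ≥ 232.8   (octane-barrels)
  2x2 + 14x3 ≤ 25   (sulfur mass)
  x1, x2, x3 ≥ 0.
At the optimum only butane, light naphtha are positive (toluene = 0). The energy and sulfur mass requirements are met with equality.
So butane = 1.4998 barrels, light naphtha = 1.5715 barrels.
Hence cost = 104.25·1.4998 + 88.53·1.5715 = $295.4790.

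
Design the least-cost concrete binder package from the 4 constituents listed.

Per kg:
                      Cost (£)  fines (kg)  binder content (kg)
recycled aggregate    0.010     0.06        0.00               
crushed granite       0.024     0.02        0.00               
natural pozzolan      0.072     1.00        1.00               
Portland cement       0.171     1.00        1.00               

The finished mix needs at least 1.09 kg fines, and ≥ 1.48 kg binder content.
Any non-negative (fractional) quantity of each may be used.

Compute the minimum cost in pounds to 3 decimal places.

Let x1 = kg of recycled aggregate, x2 = kg of crushed granite, x3 = kg of natural pozzolan, x4 = kg of Portland cement.
Minimise 0.01x1 + 0.024x2 + 0.072x3 + 0.171x4 s.t.:
  0.06x1 + 0.02x2 + 1x3 + 1x4 ≥ 1.09   (fines)
  1x3 + 1x4 ≥ 1.48   (binder content)
  x1, x2, x3, x4 ≥ 0.
At the optimum only natural pozzolan is positive (recycled aggregate, crushed granite, Portland cement = 0). The binder content requirement is met with equality.
That vertex is x3 = 1.48.
Cost = 0.072·1.48 = 0.10656.

£0.107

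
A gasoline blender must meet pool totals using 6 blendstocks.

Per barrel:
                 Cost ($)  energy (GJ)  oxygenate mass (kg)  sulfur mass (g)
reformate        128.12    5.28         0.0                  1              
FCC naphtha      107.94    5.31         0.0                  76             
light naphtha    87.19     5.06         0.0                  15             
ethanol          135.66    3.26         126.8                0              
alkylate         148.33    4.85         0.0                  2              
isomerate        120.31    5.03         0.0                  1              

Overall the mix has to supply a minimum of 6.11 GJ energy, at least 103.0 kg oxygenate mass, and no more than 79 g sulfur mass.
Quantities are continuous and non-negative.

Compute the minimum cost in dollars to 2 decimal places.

Let x1 = barrels of reformate, x2 = barrels of FCC naphtha, x3 = barrels of light naphtha, x4 = barrels of ethanol, x5 = barrels of alkylate, x6 = barrels of isomerate.
Minimise 128.12x1 + 107.94x2 + 87.19x3 + 135.66x4 + 148.33x5 + 120.31x6 with:
  5.28x1 + 5.31x2 + 5.06x3 + 3.26x4 + 4.85x5 + 5.03x6 ≥ 6.11   (energy)
  126.8x4 ≥ 103   (oxygenate mass)
  1x1 + 76x2 + 15x3 + 2x5 + 1x6 ≤ 79   (sulfur mass)
  x1, x2, x3, x4, x5, x6 ≥ 0.
At the optimum only light naphtha, ethanol are positive (reformate, FCC naphtha, alkylate, isomerate = 0). There the energy and oxygenate mass constraints are tight.
Optimal quantities: light naphtha = 0.6842 barrels, ethanol = 0.8123 barrels.
Cost = 87.19·0.6842 + 135.66·0.8123 = 169.8520.

$169.85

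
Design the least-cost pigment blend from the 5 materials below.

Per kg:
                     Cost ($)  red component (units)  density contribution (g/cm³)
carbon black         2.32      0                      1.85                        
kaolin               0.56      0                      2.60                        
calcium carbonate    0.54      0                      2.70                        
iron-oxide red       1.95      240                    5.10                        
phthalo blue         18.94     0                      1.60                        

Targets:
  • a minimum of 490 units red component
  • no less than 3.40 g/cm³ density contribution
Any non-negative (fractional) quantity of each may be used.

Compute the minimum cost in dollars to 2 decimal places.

This is a linear program. Let x1 = kg of carbon black, x2 = kg of kaolin, x3 = kg of calcium carbonate, x4 = kg of iron-oxide red, x5 = kg of phthalo blue.
Minimise 2.32x1 + 0.56x2 + 0.54x3 + 1.95x4 + 18.94x5 subject to:
  240x4 ≥ 490   (red component)
  1.85x1 + 2.6x2 + 2.7x3 + 5.1x4 + 1.6x5 ≥ 3.4   (density contribution)
  x1, x2, x3, x4, x5 ≥ 0.
The optimal basis is {iron-oxide red}; carbon black, kaolin, calcium carbonate, phthalo blue drop out. Binding constraint: red component.
That vertex is x4 = 2.042.
Cost = 1.95·2.042 = 3.9819.

$3.98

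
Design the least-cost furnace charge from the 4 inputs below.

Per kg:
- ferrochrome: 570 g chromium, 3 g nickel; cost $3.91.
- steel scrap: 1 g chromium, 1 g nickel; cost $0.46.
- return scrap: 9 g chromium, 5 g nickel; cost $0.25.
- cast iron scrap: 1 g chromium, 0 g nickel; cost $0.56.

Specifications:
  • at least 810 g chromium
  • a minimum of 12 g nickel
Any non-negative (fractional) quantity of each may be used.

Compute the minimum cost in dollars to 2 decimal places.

Treat it as an LP. Let x1 = kg of ferrochrome, x2 = kg of steel scrap, x3 = kg of return scrap, x4 = kg of cast iron scrap.
min 3.91x1 + 0.46x2 + 0.25x3 + 0.56x4 subject to:
  570x1 + 1x2 + 9x3 + 1x4 ≥ 810   (chromium)
  3x1 + 1x2 + 5x3 ≥ 12   (nickel)
  x1, x2, x3, x4 ≥ 0.
At the optimum only ferrochrome, return scrap are positive (steel scrap, cast iron scrap = 0). There the chromium and nickel constraints are tight.
So ferrochrome = 1.396 kg, return scrap = 1.562 kg.
Hence cost = 3.91·1.396 + 0.25·1.562 = $5.8489.

$5.85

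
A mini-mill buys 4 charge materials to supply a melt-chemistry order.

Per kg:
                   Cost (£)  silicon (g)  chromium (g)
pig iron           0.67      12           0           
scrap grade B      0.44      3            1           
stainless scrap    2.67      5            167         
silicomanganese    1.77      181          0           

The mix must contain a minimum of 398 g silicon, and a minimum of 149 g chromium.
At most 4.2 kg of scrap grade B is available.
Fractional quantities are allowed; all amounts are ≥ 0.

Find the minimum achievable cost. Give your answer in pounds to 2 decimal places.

Set it up as a linear program. Let x1 = kg of pig iron, x2 = kg of scrap grade B, x3 = kg of stainless scrap, x4 = kg of silicomanganese.
min 0.67x1 + 0.44x2 + 2.67x3 + 1.77x4 subject to:
  12x1 + 3x2 + 5x3 + 181x4 ≥ 398   (silicon)
  1x2 + 167x3 ≥ 149   (chromium)
  x2 ≤ 4.2
  x1, x2, x3, x4 ≥ 0.
The minimum-cost mix takes nothing from pig iron, scrap grade B — only stainless scrap, silicomanganese. The silicon and chromium requirements are met with equality.
Optimal quantities: stainless scrap = 0.8922 kg, silicomanganese = 2.174 kg.
Objective = 2.67·0.8922 + 1.77·2.174 = 6.2302.

£6.23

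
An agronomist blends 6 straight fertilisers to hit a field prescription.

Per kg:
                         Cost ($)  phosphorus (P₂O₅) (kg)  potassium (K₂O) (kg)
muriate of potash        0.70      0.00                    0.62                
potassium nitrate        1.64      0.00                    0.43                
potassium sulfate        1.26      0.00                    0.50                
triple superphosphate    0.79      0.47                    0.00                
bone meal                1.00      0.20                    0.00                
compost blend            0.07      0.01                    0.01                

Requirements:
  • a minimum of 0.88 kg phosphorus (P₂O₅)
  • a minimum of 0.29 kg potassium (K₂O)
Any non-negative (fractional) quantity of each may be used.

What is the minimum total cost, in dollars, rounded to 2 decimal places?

$1.81

Treat it as an LP. Let x1 = kg of muriate of potash, x2 = kg of potassium nitrate, x3 = kg of potassium sulfate, x4 = kg of triple superphosphate, x5 = kg of bone meal, x6 = kg of compost blend.
Minimize 0.7x1 + 1.64x2 + 1.26x3 + 0.79x4 + 1x5 + 0.07x6 with:
  0.47x4 + 0.2x5 + 0.01x6 ≥ 0.88   (phosphorus (P₂O₅))
  0.62x1 + 0.43x2 + 0.5x3 + 0.01x6 ≥ 0.29   (potassium (K₂O))
  x1, x2, x3, x4, x5, x6 ≥ 0.
At the optimum only muriate of potash, triple superphosphate are positive (potassium nitrate, potassium sulfate, bone meal, compost blend = 0). The phosphorus (P₂O₅) and potassium (K₂O) requirements are met with equality.
Solving gives x1 = 0.4677, x4 = 1.872.
Total cost: 0.7·0.4677 + 0.79·1.872 = 1.8063.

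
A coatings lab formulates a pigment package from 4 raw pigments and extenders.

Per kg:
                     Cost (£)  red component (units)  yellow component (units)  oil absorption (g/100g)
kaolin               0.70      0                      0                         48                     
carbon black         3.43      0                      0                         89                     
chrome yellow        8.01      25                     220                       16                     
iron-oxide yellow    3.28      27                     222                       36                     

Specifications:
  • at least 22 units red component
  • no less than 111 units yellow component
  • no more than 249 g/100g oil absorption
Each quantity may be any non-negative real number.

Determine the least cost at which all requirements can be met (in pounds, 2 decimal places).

£2.67

Let x1 = kg of kaolin, x2 = kg of carbon black, x3 = kg of chrome yellow, x4 = kg of iron-oxide yellow.
Minimise 0.7x1 + 3.43x2 + 8.01x3 + 3.28x4 subject to:
  25x3 + 27x4 ≥ 22   (red component)
  220x3 + 222x4 ≥ 111   (yellow component)
  48x1 + 89x2 + 16x3 + 36x4 ≤ 249   (oil absorption)
  x1, x2, x3, x4 ≥ 0.
The minimum-cost mix takes nothing from kaolin, carbon black, chrome yellow — only iron-oxide yellow. There the red component constraint is tight.
That vertex is x4 = 0.8148.
Objective = 3.28·0.8148 = 2.6725.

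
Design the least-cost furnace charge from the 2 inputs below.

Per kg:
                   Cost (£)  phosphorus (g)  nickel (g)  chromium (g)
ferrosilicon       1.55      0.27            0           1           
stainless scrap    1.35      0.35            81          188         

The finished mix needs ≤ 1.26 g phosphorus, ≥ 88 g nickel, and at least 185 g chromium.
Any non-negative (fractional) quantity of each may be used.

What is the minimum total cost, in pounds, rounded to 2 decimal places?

£1.47

Set it up as a linear program. Let x1 = kg of ferrosilicon, x2 = kg of stainless scrap.
min 1.55x1 + 1.35x2 with:
  0.27x1 + 0.35x2 ≤ 1.26   (phosphorus)
  81x2 ≥ 88   (nickel)
  1x1 + 188x2 ≥ 185   (chromium)
  x1, x2 ≥ 0.
At the optimum only stainless scrap is positive (ferrosilicon = 0). There the nickel constraint is tight.
Optimal quantities: stainless scrap = 1.086 kg.
Cost = 1.35·1.086 = 1.4661.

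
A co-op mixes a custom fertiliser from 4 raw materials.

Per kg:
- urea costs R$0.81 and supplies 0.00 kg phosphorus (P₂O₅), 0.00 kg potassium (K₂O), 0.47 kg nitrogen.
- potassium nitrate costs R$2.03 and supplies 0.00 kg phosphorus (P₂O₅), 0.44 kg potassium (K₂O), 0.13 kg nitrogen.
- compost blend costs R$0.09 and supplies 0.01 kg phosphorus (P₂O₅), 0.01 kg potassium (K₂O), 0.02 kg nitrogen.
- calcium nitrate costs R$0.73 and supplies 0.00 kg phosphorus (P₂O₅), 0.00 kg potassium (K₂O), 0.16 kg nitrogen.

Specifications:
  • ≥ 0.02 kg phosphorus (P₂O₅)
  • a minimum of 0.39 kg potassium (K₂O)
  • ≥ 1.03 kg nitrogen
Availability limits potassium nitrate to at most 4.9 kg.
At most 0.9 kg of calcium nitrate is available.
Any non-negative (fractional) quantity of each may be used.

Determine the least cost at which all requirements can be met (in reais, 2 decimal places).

R$3.40

Let x1 = kg of urea, x2 = kg of potassium nitrate, x3 = kg of compost blend, x4 = kg of calcium nitrate.
Minimise 0.81x1 + 2.03x2 + 0.09x3 + 0.73x4 with:
  0.01x3 ≥ 0.02   (phosphorus (P₂O₅))
  0.44x2 + 0.01x3 ≥ 0.39   (potassium (K₂O))
  0.47x1 + 0.13x2 + 0.02x3 + 0.16x4 ≥ 1.03   (nitrogen)
  x2 ≤ 4.9
  x4 ≤ 0.9
  x1, x2, x3, x4 ≥ 0.
The cheapest feasible vertex uses only urea, potassium nitrate, compost blend; calcium nitrate is not used. There the phosphorus (P₂O₅), potassium (K₂O), nitrogen constraints are tight.
That vertex is x1 = 1.874, x2 = 0.8409, x3 = 2.
Hence cost = 0.81·1.874 + 2.03·0.8409 + 0.09·2 = R$3.40497.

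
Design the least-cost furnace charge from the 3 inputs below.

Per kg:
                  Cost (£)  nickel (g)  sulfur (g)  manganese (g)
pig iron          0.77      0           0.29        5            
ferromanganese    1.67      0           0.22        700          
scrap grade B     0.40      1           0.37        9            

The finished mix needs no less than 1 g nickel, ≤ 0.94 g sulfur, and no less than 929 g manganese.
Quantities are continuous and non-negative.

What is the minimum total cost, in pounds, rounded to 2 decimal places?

£2.59

Treat it as an LP. Let x1 = kg of pig iron, x2 = kg of ferromanganese, x3 = kg of scrap grade B.
min 0.77x1 + 1.67x2 + 0.4x3 s.t.:
  1x3 ≥ 1   (nickel)
  0.29x1 + 0.22x2 + 0.37x3 ≤ 0.94   (sulfur)
  5x1 + 700x2 + 9x3 ≥ 929   (manganese)
  x1, x2, x3 ≥ 0.
The minimum-cost mix takes nothing from pig iron — only ferromanganese, scrap grade B. Binding constraints: nickel and manganese.
That vertex is x2 = 1.314, x3 = 1.
Total cost: 1.67·1.314 + 0.4·1 = 2.5944.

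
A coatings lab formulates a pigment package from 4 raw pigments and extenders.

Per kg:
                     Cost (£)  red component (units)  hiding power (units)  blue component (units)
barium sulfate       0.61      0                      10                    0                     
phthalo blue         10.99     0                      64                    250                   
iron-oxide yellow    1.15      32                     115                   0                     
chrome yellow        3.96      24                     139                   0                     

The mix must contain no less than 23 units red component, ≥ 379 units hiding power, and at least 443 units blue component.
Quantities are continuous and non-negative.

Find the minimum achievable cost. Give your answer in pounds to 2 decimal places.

Let x1 = kg of barium sulfate, x2 = kg of phthalo blue, x3 = kg of iron-oxide yellow, x4 = kg of chrome yellow.
min 0.61x1 + 10.99x2 + 1.15x3 + 3.96x4 subject to:
  32x3 + 24x4 ≥ 23   (red component)
  10x1 + 64x2 + 115x3 + 139x4 ≥ 379   (hiding power)
  250x2 ≥ 443   (blue component)
  x1, x2, x3, x4 ≥ 0.
The minimum-cost mix takes nothing from barium sulfate, chrome yellow — only phthalo blue, iron-oxide yellow. The hiding power and blue component requirements are met with equality.
So phthalo blue = 1.772 kg, iron-oxide yellow = 2.309 kg.
Hence cost = 10.99·1.772 + 1.15·2.309 = £22.1296.

£22.13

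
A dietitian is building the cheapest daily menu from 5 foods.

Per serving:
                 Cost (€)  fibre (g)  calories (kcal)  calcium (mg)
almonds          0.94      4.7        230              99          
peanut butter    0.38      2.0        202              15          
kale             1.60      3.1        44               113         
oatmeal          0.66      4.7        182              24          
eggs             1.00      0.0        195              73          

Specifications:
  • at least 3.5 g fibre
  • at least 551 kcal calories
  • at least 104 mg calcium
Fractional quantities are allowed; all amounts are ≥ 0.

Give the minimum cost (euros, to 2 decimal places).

Treat it as an LP. Let x1 = servings of almonds, x2 = servings of peanut butter, x3 = servings of kale, x4 = servings of oatmeal, x5 = servings of eggs.
min 0.94x1 + 0.38x2 + 1.6x3 + 0.66x4 + 1x5 s.t.:
  4.7x1 + 2x2 + 3.1x3 + 4.7x4 ≥ 3.5   (fibre)
  230x1 + 202x2 + 44x3 + 182x4 + 195x5 ≥ 551   (calories)
  99x1 + 15x2 + 113x3 + 24x4 + 73x5 ≥ 104   (calcium)
  x1, x2, x3, x4, x5 ≥ 0.
The minimum-cost mix takes nothing from kale, oatmeal, eggs — only almonds, peanut butter. Binding constraints: calories and calcium.
Optimal quantities: almonds = 0.7701 servings, peanut butter = 1.851 servings.
Objective = 0.94·0.7701 + 0.38·1.851 = 1.4273.

€1.43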